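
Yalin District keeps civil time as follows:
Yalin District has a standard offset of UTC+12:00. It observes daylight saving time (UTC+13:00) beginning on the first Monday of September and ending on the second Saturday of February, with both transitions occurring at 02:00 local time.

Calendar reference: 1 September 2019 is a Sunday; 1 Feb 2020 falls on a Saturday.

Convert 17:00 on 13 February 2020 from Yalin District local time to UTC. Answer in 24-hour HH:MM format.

05:00

1 September 2019 is a Sunday, so the first Monday is September 2.
1 February 2020 is a Saturday, so the first Saturday is February 1 and the second is February 8.
13 February 2020 is outside the daylight-saving period (2 September 2019 – 8 February 2020), so Yalin District is on standard time, UTC+12:00.
17:00 local − 12h = 05:00 UTC.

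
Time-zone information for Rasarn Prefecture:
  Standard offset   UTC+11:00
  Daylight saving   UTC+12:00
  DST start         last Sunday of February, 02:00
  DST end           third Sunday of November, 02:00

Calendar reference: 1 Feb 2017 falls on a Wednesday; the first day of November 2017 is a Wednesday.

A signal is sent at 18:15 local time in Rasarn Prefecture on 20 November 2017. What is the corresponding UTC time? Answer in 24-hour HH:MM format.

1 February 2017 is a Wednesday, so Sundays fall on 5, 12, 19, 26; the last is February 26.
1 November 2017 is a Wednesday, so the first Sunday is November 5 and the third is November 19.
20 November 2017 does not fall between 26 February and 19 November, so daylight saving is not in effect and Rasarn Prefecture is at UTC+11:00.
18:15 local − 11h = 07:15 UTC.

07:15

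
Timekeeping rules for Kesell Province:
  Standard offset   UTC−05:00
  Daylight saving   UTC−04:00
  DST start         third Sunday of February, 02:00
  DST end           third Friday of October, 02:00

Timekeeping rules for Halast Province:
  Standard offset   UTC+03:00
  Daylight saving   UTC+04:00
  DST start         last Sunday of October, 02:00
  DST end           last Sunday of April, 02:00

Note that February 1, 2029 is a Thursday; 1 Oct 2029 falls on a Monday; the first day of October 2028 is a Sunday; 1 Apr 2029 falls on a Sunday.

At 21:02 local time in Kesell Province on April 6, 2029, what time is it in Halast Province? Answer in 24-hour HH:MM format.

1 February 2029 is a Thursday, so the first Sunday is February 4 and the third is February 18.
1 October 2029 is a Monday, so the first Friday is October 5 and the third is October 19.
April 6, 2029 falls between 18 February and 19 October, so daylight saving is in effect and Kesell Province is at UTC−04:00.
21:02 Kesell Province + 4h = 01:02 UTC (rolling into the next day, 7 April 2029).
1 October 2028 is a Sunday, so Sundays fall on 1, 8, 15, 22, 29; the last is October 29.
1 April 2029 is a Sunday, so Sundays fall on 1, 8, 15, 22, 29; the last is April 29.
At the standard offset (UTC+03:00), 01:02 UTC + 3h = 04:02 Halast Province standard time.
The standard-time date in Halast Province, April 7, 2029, falls between 29 October 2028 and 29 April 2029, so daylight saving is in effect and Halast Province is at UTC+04:00.
01:02 UTC + 4h = 05:02 Halast Province.

05:02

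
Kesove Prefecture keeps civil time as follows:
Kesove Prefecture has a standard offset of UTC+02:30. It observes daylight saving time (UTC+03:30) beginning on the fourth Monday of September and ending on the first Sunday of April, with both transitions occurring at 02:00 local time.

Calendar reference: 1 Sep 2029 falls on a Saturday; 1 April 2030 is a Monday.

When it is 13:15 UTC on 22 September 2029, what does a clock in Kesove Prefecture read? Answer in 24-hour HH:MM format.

15:45

1 September 2029 is a Saturday, so the first Monday is September 3 and the fourth is September 24.
1 April 2030 is a Monday, so the first Sunday is April 7.
At the standard offset (UTC+02:30), 13:15 UTC + 2h30m = 15:45 Kesove Prefecture standard time.
Daylight saving runs 24 September 2029 – 7 April 2030; the standard-time date in Kesove Prefecture, 22 September 2029, is outside that window, so Kesove Prefecture is on standard time at UTC+02:30.
13:15 UTC + 2h30m = 15:45 local.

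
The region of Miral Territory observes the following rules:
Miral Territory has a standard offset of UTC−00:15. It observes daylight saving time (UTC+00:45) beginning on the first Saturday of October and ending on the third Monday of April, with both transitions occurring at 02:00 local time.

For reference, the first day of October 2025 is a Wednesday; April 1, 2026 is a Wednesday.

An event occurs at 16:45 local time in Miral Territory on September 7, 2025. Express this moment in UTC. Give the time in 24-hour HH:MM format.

1 October 2025 is a Wednesday, so the first Saturday is October 4.
1 April 2026 is a Wednesday, so the first Monday is April 6 and the third is April 20.
September 7, 2025 does not fall between 4 October 2025 and 20 April 2026, so daylight saving is not in effect and Miral Territory is at UTC−00:15.
16:45 local + 0h15m = 17:00 UTC.

17:00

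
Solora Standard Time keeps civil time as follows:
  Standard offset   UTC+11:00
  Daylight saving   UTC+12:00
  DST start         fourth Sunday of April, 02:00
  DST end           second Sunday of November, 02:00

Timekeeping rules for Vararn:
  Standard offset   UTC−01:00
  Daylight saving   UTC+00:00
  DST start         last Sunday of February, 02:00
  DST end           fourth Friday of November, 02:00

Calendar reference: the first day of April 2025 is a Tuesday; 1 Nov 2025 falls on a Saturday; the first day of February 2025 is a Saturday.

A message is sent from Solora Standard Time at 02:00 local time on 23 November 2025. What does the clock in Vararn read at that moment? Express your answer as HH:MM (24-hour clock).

15:00

1 April 2025 is a Tuesday, so the first Sunday is April 6 and the fourth is April 27.
1 November 2025 is a Saturday, so the first Sunday is November 2 and the second is November 9.
23 November 2025 is outside the daylight-saving period (27 April – 9 November), so Solora Standard Time is on standard time, UTC+11:00.
02:00 Solora Standard Time − 11h = 15:00 UTC (rolling into the previous day, 22 November 2025).
1 February 2025 is a Saturday, so Sundays fall on 2, 9, 16, 23; the last is February 23.
1 November 2025 is a Saturday, so the first Friday is November 7 and the fourth is November 28.
At the standard offset (UTC−01:00), 15:00 UTC − 1h = 14:00 Vararn standard time.
Daylight saving runs 23 February – 28 November; the standard-time date in Vararn, 22 November 2025, is inside that window, so Vararn is at UTC+00:00.
15:00 UTC + 0h = 15:00 Vararn.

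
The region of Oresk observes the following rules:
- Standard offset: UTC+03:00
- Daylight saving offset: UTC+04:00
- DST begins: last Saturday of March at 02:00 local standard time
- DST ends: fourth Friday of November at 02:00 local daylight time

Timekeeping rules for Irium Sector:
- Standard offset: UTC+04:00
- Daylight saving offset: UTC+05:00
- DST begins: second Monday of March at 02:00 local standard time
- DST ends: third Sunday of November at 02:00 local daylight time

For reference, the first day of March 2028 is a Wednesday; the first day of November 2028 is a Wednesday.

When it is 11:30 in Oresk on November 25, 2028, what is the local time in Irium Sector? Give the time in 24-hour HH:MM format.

1 March 2028 is a Wednesday, so Saturdays fall on 4, 11, 18, 25; the last is March 25.
1 November 2028 is a Wednesday, so the first Friday is November 3 and the fourth is November 24.
November 25, 2028 is outside the daylight-saving period (25 March – 24 November), so Oresk is on standard time, UTC+03:00.
11:30 Oresk − 3h = 08:30 UTC.
1 March 2028 is a Wednesday, so the first Monday is March 6 and the second is March 13.
1 November 2028 is a Wednesday, so the first Sunday is November 5 and the third is November 19.
At the standard offset (UTC+04:00), 08:30 UTC + 4h = 12:30 Irium Sector standard time.
The standard-time date in Irium Sector, November 25, 2028, does not fall between 13 March and 19 November, so daylight saving is not in effect and Irium Sector is at UTC+04:00.
08:30 UTC + 4h = 12:30 Irium Sector.

12:30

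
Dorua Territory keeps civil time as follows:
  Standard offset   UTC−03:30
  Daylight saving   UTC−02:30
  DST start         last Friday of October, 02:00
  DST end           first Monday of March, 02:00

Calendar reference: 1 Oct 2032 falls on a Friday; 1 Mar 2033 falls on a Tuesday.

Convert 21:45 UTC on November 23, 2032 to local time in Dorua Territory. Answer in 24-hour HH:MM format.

1 October 2032 is a Friday, so Fridays fall on 1, 8, 15, 22, 29; the last is October 29.
1 March 2033 is a Tuesday, so the first Monday is March 7.
At the standard offset (UTC−03:30), 21:45 UTC − 3h30m = 18:15 Dorua Territory standard time.
The standard-time date in Dorua Territory, November 23, 2032, falls between 29 October 2032 and 7 March 2033, so daylight saving is in effect and Dorua Territory is at UTC−02:30.
21:45 UTC − 2h30m = 19:15 local.

19:15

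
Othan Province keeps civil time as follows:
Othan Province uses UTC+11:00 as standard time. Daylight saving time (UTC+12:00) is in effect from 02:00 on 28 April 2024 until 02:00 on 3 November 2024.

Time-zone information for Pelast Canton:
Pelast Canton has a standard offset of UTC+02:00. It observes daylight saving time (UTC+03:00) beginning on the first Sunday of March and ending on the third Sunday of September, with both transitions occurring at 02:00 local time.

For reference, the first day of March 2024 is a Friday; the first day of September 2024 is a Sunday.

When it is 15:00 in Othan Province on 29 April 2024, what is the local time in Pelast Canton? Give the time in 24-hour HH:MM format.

06:00

29 April 2024 falls between 28 April and 3 November, so daylight saving is in effect and Othan Province is at UTC+12:00.
15:00 Othan Province − 12h = 03:00 UTC.
1 March 2024 is a Friday, so the first Sunday is March 3.
1 September 2024 is a Sunday, so the first Sunday is September 1 and the third is September 15.
At the standard offset (UTC+02:00), 03:00 UTC + 2h = 05:00 Pelast Canton standard time.
Daylight saving runs 3 March – 15 September; the standard-time date in Pelast Canton, 29 April 2024, is inside that window, so Pelast Canton is at UTC+03:00.
03:00 UTC + 3h = 06:00 Pelast Canton.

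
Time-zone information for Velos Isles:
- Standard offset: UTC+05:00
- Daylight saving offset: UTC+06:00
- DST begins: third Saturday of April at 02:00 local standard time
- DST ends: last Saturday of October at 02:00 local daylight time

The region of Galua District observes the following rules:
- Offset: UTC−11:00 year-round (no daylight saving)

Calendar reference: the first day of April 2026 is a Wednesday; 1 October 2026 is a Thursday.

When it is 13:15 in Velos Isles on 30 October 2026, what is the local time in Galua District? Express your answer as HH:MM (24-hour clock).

1 April 2026 is a Wednesday, so the first Saturday is April 4 and the third is April 18.
1 October 2026 is a Thursday, so Saturdays fall on 3, 10, 17, 24, 31; the last is October 31.
Daylight saving runs 18 April – 31 October; 30 October 2026 is inside that window, so Velos Isles is at UTC+06:00.
13:15 Velos Isles − 6h = 07:15 UTC.
Galua District has no daylight saving, so its offset is UTC−11:00 year-round.
07:15 UTC − 11h = 20:15 Galua District (rolling into the previous day, 29 October 2026).

20:15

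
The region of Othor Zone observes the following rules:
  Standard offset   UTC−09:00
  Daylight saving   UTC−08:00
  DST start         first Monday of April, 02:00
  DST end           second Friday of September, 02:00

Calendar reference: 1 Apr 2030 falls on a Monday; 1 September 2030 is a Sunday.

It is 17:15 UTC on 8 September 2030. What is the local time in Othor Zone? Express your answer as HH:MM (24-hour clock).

1 April 2030 is a Monday, so the first Monday is April 1.
1 September 2030 is a Sunday, so the first Friday is September 6 and the second is September 13.
At the standard offset (UTC−09:00), 17:15 UTC − 9h = 08:15 Othor Zone standard time.
The standard-time date in Othor Zone, 8 September 2030, lies within the daylight-saving period (1 April – 13 September), so Othor Zone is on daylight time, UTC−08:00.
17:15 UTC − 8h = 09:15 local.

09:15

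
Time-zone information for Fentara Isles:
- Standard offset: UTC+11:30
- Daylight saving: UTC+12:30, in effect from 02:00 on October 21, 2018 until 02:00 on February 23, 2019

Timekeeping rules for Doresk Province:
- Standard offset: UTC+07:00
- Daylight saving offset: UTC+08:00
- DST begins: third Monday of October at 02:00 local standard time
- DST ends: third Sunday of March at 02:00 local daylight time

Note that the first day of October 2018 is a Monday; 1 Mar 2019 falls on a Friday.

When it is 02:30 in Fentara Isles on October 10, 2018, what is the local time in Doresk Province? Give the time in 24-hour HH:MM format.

22:00

Daylight saving runs 21 October 2018 – 23 February 2019; October 10, 2018 is outside that window, so Fentara Isles is on standard time at UTC+11:30.
02:30 Fentara Isles − 11h30m = 15:00 UTC (rolling into the previous day, 9 October 2018).
1 October 2018 is a Monday, so the first Monday is October 1 and the third is October 15.
1 March 2019 is a Friday, so the first Sunday is March 3 and the third is March 17.
At the standard offset (UTC+07:00), 15:00 UTC + 7h = 22:00 Doresk Province standard time.
The standard-time date in Doresk Province, October 9, 2018, does not fall between 15 October 2018 and 17 March 2019, so daylight saving is not in effect and Doresk Province is at UTC+07:00.
15:00 UTC + 7h = 22:00 Doresk Province.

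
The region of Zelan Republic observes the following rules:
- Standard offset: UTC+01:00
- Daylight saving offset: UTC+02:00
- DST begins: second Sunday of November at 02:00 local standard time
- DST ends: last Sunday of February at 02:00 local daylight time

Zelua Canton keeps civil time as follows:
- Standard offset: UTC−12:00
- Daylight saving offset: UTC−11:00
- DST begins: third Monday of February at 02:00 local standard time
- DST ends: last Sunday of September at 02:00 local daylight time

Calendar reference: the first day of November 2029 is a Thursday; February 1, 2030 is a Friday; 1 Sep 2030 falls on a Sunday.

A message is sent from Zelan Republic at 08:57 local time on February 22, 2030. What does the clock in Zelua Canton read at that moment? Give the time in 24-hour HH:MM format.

19:57

1 November 2029 is a Thursday, so the first Sunday is November 4 and the second is November 11.
1 February 2030 is a Friday, so Sundays fall on 3, 10, 17, 24; the last is February 24.
February 22, 2030 lies within the daylight-saving period (11 November 2029 – 24 February 2030), so Zelan Republic is on daylight time, UTC+02:00.
08:57 Zelan Republic − 2h = 06:57 UTC.
1 February 2030 is a Friday, so the first Monday is February 4 and the third is February 18.
1 September 2030 is a Sunday, so Sundays fall on 1, 8, 15, 22, 29; the last is September 29.
At the standard offset (UTC−12:00), 06:57 UTC − 12h = 18:57 Zelua Canton standard time (rolling into the previous day, 21 February 2030).
The standard-time date in Zelua Canton, February 21, 2030, falls between 18 February and 29 September, so daylight saving is in effect and Zelua Canton is at UTC−11:00.
06:57 UTC − 11h = 19:57 Zelua Canton (rolling into the previous day, 21 February 2030).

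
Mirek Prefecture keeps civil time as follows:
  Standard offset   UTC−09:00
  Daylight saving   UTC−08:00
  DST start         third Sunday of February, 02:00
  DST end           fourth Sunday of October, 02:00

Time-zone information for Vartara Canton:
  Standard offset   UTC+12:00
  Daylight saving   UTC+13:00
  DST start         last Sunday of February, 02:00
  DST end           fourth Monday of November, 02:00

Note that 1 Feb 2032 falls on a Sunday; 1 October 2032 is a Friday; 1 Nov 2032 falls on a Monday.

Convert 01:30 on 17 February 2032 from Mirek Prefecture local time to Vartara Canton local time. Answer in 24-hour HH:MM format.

1 February 2032 is a Sunday, so the first Sunday is February 1 and the third is February 15.
1 October 2032 is a Friday, so the first Sunday is October 3 and the fourth is October 24.
Daylight saving runs 15 February – 24 October; 17 February 2032 is inside that window, so Mirek Prefecture is at UTC−08:00.
01:30 Mirek Prefecture + 8h = 09:30 UTC.
1 February 2032 is a Sunday, so Sundays fall on 1, 8, 15, 22, 29; the last is February 29.
1 November 2032 is a Monday, so the first Monday is November 1 and the fourth is November 22.
At the standard offset (UTC+12:00), 09:30 UTC + 12h = 21:30 Vartara Canton standard time.
The standard-time date in Vartara Canton, 17 February 2032, is outside the daylight-saving period (29 February – 22 November), so Vartara Canton is on standard time, UTC+12:00.
09:30 UTC + 12h = 21:30 Vartara Canton.

21:30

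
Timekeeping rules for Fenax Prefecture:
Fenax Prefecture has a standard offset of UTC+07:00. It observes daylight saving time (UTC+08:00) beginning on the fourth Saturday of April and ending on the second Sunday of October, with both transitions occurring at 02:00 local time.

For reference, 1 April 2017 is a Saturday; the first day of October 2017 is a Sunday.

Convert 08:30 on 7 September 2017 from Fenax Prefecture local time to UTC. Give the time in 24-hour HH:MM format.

1 April 2017 is a Saturday, so the first Saturday is April 1 and the fourth is April 22.
1 October 2017 is a Sunday, so the first Sunday is October 1 and the second is October 8.
7 September 2017 lies within the daylight-saving period (22 April – 8 October), so Fenax Prefecture is on daylight time, UTC+08:00.
08:30 local − 8h = 00:30 UTC.

00:30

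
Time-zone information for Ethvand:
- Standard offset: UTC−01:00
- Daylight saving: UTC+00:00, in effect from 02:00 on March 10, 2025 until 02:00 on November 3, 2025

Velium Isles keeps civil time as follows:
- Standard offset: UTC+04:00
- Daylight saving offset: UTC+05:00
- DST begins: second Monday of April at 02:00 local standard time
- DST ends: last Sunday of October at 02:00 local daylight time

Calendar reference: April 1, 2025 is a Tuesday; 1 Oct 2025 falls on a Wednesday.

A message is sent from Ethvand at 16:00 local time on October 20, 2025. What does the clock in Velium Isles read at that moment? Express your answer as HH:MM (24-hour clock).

21:00

October 20, 2025 lies within the daylight-saving period (10 March – 3 November), so Ethvand is on daylight time, UTC+00:00.
16:00 Ethvand − 0h = 16:00 UTC.
1 April 2025 is a Tuesday, so the first Monday is April 7 and the second is April 14.
1 October 2025 is a Wednesday, so Sundays fall on 5, 12, 19, 26; the last is October 26.
At the standard offset (UTC+04:00), 16:00 UTC + 4h = 20:00 Velium Isles standard time.
Daylight saving runs 14 April – 26 October; the standard-time date in Velium Isles, October 20, 2025, is inside that window, so Velium Isles is at UTC+05:00.
16:00 UTC + 5h = 21:00 Velium Isles.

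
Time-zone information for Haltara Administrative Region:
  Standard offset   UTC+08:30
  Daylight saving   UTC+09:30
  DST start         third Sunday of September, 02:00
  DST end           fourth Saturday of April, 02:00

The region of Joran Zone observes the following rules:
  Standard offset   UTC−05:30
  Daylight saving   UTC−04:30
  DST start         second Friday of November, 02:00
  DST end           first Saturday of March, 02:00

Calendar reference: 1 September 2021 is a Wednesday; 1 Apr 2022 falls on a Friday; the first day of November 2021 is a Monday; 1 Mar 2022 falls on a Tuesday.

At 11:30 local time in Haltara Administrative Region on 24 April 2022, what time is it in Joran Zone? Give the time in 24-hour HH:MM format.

1 September 2021 is a Wednesday, so the first Sunday is September 5 and the third is September 19.
1 April 2022 is a Friday, so the first Saturday is April 2 and the fourth is April 23.
24 April 2022 does not fall between 19 September 2021 and 23 April 2022, so daylight saving is not in effect and Haltara Administrative Region is at UTC+08:30.
11:30 Haltara Administrative Region − 8h30m = 03:00 UTC.
1 November 2021 is a Monday, so the first Friday is November 5 and the second is November 12.
1 March 2022 is a Tuesday, so the first Saturday is March 5.
At the standard offset (UTC−05:30), 03:00 UTC − 5h30m = 21:30 Joran Zone standard time (rolling into the previous day, 23 April 2022).
Daylight saving runs 12 November 2021 – 5 March 2022; the standard-time date in Joran Zone, 23 April 2022, is outside that window, so Joran Zone is on standard time at UTC−05:30.
03:00 UTC − 5h30m = 21:30 Joran Zone (rolling into the previous day, 23 April 2022).

21:30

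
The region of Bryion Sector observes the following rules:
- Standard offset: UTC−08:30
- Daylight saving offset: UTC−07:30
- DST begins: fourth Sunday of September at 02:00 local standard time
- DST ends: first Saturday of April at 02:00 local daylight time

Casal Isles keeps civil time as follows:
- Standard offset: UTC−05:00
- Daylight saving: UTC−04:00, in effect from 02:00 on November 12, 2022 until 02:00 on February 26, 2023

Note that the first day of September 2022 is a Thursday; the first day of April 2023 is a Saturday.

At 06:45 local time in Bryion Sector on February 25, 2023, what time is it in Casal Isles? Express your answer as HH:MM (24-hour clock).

10:15

1 September 2022 is a Thursday, so the first Sunday is September 4 and the fourth is September 25.
1 April 2023 is a Saturday, so the first Saturday is April 1.
February 25, 2023 lies within the daylight-saving period (25 September 2022 – 1 April 2023), so Bryion Sector is on daylight time, UTC−07:30.
06:45 Bryion Sector + 7h30m = 14:15 UTC.
At the standard offset (UTC−05:00), 14:15 UTC − 5h = 09:15 Casal Isles standard time.
The standard-time date in Casal Isles, February 25, 2023, falls between 12 November 2022 and 26 February 2023, so daylight saving is in effect and Casal Isles is at UTC−04:00.
14:15 UTC − 4h = 10:15 Casal Isles.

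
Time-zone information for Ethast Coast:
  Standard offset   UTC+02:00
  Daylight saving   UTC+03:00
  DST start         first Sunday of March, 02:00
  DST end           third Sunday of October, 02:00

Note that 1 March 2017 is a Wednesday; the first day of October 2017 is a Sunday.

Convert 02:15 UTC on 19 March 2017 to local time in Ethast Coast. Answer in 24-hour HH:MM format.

05:15

1 March 2017 is a Wednesday, so the first Sunday is March 5.
1 October 2017 is a Sunday, so the first Sunday is October 1 and the third is October 15.
At the standard offset (UTC+02:00), 02:15 UTC + 2h = 04:15 Ethast Coast standard time.
The standard-time date in Ethast Coast, 19 March 2017, lies within the daylight-saving period (5 March – 15 October), so Ethast Coast is on daylight time, UTC+03:00.
02:15 UTC + 3h = 05:15 local.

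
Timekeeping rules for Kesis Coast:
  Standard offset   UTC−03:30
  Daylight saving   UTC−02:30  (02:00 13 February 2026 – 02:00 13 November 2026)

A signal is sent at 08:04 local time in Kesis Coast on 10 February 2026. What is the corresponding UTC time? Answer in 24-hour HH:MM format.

11:34

10 February 2026 does not fall between 13 February and 13 November, so daylight saving is not in effect and Kesis Coast is at UTC−03:30.
08:04 local + 3h30m = 11:34 UTC.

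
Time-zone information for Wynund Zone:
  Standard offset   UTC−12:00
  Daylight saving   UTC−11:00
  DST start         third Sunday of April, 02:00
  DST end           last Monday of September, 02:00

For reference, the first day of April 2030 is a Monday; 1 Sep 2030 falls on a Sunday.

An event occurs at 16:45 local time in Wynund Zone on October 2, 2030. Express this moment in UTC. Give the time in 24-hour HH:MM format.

1 April 2030 is a Monday, so the first Sunday is April 7 and the third is April 21.
1 September 2030 is a Sunday, so Mondays fall on 2, 9, 16, 23, 30; the last is September 30.
Daylight saving runs 21 April – 30 September; October 2, 2030 is outside that window, so Wynund Zone is on standard time at UTC−12:00.
16:45 local + 12h = 04:45 UTC (rolling into the next day, 3 October 2030).

04:45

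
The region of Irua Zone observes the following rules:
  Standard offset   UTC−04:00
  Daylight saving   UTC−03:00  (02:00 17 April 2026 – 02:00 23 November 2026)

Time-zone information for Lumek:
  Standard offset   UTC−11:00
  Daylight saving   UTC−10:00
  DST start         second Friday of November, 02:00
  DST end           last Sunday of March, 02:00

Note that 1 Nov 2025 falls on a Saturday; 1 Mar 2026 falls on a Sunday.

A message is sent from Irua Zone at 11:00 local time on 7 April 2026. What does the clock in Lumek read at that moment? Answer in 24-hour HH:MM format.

7 April 2026 does not fall between 17 April and 23 November, so daylight saving is not in effect and Irua Zone is at UTC−04:00.
11:00 Irua Zone + 4h = 15:00 UTC.
1 November 2025 is a Saturday, so the first Friday is November 7 and the second is November 14.
1 March 2026 is a Sunday, so Sundays fall on 1, 8, 15, 22, 29; the last is March 29.
At the standard offset (UTC−11:00), 15:00 UTC − 11h = 04:00 Lumek standard time.
The standard-time date in Lumek, 7 April 2026, is outside the daylight-saving period (14 November 2025 – 29 March 2026), so Lumek is on standard time, UTC−11:00.
15:00 UTC − 11h = 04:00 Lumek.

04:00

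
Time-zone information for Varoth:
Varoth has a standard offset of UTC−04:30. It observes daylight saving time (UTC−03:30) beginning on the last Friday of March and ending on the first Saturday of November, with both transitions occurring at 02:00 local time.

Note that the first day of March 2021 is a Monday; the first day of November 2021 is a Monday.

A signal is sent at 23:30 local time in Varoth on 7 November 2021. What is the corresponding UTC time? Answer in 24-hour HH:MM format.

04:00

1 March 2021 is a Monday, so Fridays fall on 5, 12, 19, 26; the last is March 26.
1 November 2021 is a Monday, so the first Saturday is November 6.
7 November 2021 does not fall between 26 March and 6 November, so daylight saving is not in effect and Varoth is at UTC−04:30.
23:30 local + 4h30m = 04:00 UTC (rolling into the next day, 8 November 2021).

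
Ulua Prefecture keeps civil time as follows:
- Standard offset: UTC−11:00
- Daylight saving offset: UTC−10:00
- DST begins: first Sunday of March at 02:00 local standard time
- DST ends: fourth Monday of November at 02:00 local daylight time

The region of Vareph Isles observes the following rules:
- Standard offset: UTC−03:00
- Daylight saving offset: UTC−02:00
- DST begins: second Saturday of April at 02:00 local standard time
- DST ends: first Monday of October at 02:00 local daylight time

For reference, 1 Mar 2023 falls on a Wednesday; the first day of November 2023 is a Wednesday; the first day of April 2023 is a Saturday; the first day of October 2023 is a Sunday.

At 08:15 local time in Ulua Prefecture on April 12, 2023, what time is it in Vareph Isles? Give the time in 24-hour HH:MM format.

16:15

1 March 2023 is a Wednesday, so the first Sunday is March 5.
1 November 2023 is a Wednesday, so the first Monday is November 6 and the fourth is November 27.
Daylight saving runs 5 March – 27 November; April 12, 2023 is inside that window, so Ulua Prefecture is at UTC−10:00.
08:15 Ulua Prefecture + 10h = 18:15 UTC.
1 April 2023 is a Saturday, so the first Saturday is April 1 and the second is April 8.
1 October 2023 is a Sunday, so the first Monday is October 2.
At the standard offset (UTC−03:00), 18:15 UTC − 3h = 15:15 Vareph Isles standard time.
Daylight saving runs 8 April – 2 October; the standard-time date in Vareph Isles, April 12, 2023, is inside that window, so Vareph Isles is at UTC−02:00.
18:15 UTC − 2h = 16:15 Vareph Isles.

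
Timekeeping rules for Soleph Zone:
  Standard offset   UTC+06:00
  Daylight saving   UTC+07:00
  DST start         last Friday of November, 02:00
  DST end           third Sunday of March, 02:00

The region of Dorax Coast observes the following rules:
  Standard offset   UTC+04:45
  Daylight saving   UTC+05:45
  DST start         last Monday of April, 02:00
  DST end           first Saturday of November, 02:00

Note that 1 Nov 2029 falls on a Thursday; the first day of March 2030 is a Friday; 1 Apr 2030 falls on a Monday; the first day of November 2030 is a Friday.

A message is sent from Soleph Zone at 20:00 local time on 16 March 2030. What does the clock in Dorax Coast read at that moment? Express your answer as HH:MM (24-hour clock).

17:45

1 November 2029 is a Thursday, so Fridays fall on 2, 9, 16, 23, 30; the last is November 30.
1 March 2030 is a Friday, so the first Sunday is March 3 and the third is March 17.
16 March 2030 falls between 30 November 2029 and 17 March 2030, so daylight saving is in effect and Soleph Zone is at UTC+07:00.
20:00 Soleph Zone − 7h = 13:00 UTC.
1 April 2030 is a Monday, so Mondays fall on 1, 8, 15, 22, 29; the last is April 29.
1 November 2030 is a Friday, so the first Saturday is November 2.
At the standard offset (UTC+04:45), 13:00 UTC + 4h45m = 17:45 Dorax Coast standard time.
Daylight saving runs 29 April – 2 November; the standard-time date in Dorax Coast, 16 March 2030, is outside that window, so Dorax Coast is on standard time at UTC+04:45.
13:00 UTC + 4h45m = 17:45 Dorax Coast.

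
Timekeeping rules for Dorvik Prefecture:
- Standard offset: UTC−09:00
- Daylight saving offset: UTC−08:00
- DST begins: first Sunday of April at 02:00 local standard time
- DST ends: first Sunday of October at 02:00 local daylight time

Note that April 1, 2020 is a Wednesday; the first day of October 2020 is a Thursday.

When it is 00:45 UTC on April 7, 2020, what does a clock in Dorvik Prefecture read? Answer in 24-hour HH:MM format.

1 April 2020 is a Wednesday, so the first Sunday is April 5.
1 October 2020 is a Thursday, so the first Sunday is October 4.
At the standard offset (UTC−09:00), 00:45 UTC − 9h = 15:45 Dorvik Prefecture standard time (rolling into the previous day, 6 April 2020).
The standard-time date in Dorvik Prefecture, April 6, 2020, falls between 5 April and 4 October, so daylight saving is in effect and Dorvik Prefecture is at UTC−08:00.
00:45 UTC − 8h = 16:45 local (rolling into the previous day, 6 April 2020).

16:45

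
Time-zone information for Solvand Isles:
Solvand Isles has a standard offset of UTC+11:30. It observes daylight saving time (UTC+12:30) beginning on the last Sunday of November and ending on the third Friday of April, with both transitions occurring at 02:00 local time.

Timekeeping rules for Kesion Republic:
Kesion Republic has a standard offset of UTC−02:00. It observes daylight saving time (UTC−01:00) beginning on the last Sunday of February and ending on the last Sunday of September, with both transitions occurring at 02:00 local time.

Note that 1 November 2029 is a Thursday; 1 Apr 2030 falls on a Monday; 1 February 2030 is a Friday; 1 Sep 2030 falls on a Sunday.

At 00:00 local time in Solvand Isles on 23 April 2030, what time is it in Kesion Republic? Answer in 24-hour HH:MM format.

1 November 2029 is a Thursday, so Sundays fall on 4, 11, 18, 25; the last is November 25.
1 April 2030 is a Monday, so the first Friday is April 5 and the third is April 19.
23 April 2030 is outside the daylight-saving period (25 November 2029 – 19 April 2030), so Solvand Isles is on standard time, UTC+11:30.
00:00 Solvand Isles − 11h30m = 12:30 UTC (rolling into the previous day, 22 April 2030).
1 February 2030 is a Friday, so Sundays fall on 3, 10, 17, 24; the last is February 24.
1 September 2030 is a Sunday, so Sundays fall on 1, 8, 15, 22, 29; the last is September 29.
At the standard offset (UTC−02:00), 12:30 UTC − 2h = 10:30 Kesion Republic standard time.
The standard-time date in Kesion Republic, 22 April 2030, lies within the daylight-saving period (24 February – 29 September), so Kesion Republic is on daylight time, UTC−01:00.
12:30 UTC − 1h = 11:30 Kesion Republic.

11:30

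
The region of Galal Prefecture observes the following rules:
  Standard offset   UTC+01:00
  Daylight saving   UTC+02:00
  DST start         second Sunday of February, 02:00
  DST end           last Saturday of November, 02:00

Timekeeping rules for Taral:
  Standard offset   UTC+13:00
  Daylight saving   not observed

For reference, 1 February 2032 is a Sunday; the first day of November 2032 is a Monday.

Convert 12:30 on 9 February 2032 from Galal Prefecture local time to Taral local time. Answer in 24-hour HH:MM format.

23:30

1 February 2032 is a Sunday, so the first Sunday is February 1 and the second is February 8.
1 November 2032 is a Monday, so Saturdays fall on 6, 13, 20, 27; the last is November 27.
9 February 2032 falls between 8 February and 27 November, so daylight saving is in effect and Galal Prefecture is at UTC+02:00.
12:30 Galal Prefecture − 2h = 10:30 UTC.
Taral has no daylight saving, so its offset is UTC+13:00 year-round.
10:30 UTC + 13h = 23:30 Taral.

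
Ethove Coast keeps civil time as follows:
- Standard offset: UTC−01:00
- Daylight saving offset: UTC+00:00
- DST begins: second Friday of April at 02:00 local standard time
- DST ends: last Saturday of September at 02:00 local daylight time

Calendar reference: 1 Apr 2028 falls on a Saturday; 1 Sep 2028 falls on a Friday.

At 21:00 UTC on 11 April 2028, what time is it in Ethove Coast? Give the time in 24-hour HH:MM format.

20:00

1 April 2028 is a Saturday, so the first Friday is April 7 and the second is April 14.
1 September 2028 is a Friday, so Saturdays fall on 2, 9, 16, 23, 30; the last is September 30.
At the standard offset (UTC−01:00), 21:00 UTC − 1h = 20:00 Ethove Coast standard time.
The standard-time date in Ethove Coast, 11 April 2028, is outside the daylight-saving period (14 April – 30 September), so Ethove Coast is on standard time, UTC−01:00.
21:00 UTC − 1h = 20:00 local.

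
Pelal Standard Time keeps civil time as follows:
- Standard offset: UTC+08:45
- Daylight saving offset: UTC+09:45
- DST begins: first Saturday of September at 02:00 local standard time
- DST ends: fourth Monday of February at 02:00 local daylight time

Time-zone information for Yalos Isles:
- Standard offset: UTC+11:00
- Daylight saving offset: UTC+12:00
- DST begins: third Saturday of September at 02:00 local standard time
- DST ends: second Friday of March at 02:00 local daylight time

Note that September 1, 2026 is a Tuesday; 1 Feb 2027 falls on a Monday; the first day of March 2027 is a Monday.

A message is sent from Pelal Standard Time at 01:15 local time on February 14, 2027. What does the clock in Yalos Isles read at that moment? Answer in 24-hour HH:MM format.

1 September 2026 is a Tuesday, so the first Saturday is September 5.
1 February 2027 is a Monday, so the first Monday is February 1 and the fourth is February 22.
February 14, 2027 lies within the daylight-saving period (5 September 2026 – 22 February 2027), so Pelal Standard Time is on daylight time, UTC+09:45.
01:15 Pelal Standard Time − 9h45m = 15:30 UTC (rolling into the previous day, 13 February 2027).
1 September 2026 is a Tuesday, so the first Saturday is September 5 and the third is September 19.
1 March 2027 is a Monday, so the first Friday is March 5 and the second is March 12.
At the standard offset (UTC+11:00), 15:30 UTC + 11h = 02:30 Yalos Isles standard time (rolling into the next day, 14 February 2027).
The standard-time date in Yalos Isles, February 14, 2027, lies within the daylight-saving period (19 September 2026 – 12 March 2027), so Yalos Isles is on daylight time, UTC+12:00.
15:30 UTC + 12h = 03:30 Yalos Isles (rolling into the next day, 14 February 2027).

03:30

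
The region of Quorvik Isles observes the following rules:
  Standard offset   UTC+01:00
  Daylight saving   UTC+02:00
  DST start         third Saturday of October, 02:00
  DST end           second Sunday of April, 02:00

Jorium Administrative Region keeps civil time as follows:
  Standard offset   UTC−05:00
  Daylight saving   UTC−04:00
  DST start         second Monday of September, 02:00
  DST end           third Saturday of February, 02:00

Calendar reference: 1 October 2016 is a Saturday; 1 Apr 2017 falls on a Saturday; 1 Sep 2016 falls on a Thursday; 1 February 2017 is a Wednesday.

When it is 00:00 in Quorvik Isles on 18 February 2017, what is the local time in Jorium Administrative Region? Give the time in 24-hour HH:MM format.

1 October 2016 is a Saturday, so the first Saturday is October 1 and the third is October 15.
1 April 2017 is a Saturday, so the first Sunday is April 2 and the second is April 9.
18 February 2017 lies within the daylight-saving period (15 October 2016 – 9 April 2017), so Quorvik Isles is on daylight time, UTC+02:00.
00:00 Quorvik Isles − 2h = 22:00 UTC (rolling into the previous day, 17 February 2017).
1 September 2016 is a Thursday, so the first Monday is September 5 and the second is September 12.
1 February 2017 is a Wednesday, so the first Saturday is February 4 and the third is February 18.
At the standard offset (UTC−05:00), 22:00 UTC − 5h = 17:00 Jorium Administrative Region standard time.
Daylight saving runs 12 September 2016 – 18 February 2017; the standard-time date in Jorium Administrative Region, 17 February 2017, is inside that window, so Jorium Administrative Region is at UTC−04:00.
22:00 UTC − 4h = 18:00 Jorium Administrative Region.

18:00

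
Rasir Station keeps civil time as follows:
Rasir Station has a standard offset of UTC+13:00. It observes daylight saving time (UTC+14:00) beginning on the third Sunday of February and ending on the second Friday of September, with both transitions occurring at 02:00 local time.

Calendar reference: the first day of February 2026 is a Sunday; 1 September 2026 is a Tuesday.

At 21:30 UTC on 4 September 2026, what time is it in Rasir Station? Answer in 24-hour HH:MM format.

1 February 2026 is a Sunday, so the first Sunday is February 1 and the third is February 15.
1 September 2026 is a Tuesday, so the first Friday is September 4 and the second is September 11.
At the standard offset (UTC+13:00), 21:30 UTC + 13h = 10:30 Rasir Station standard time (rolling into the next day, 5 September 2026).
The standard-time date in Rasir Station, 5 September 2026, falls between 15 February and 11 September, so daylight saving is in effect and Rasir Station is at UTC+14:00.
21:30 UTC + 14h = 11:30 local (rolling into the next day, 5 September 2026).

11:30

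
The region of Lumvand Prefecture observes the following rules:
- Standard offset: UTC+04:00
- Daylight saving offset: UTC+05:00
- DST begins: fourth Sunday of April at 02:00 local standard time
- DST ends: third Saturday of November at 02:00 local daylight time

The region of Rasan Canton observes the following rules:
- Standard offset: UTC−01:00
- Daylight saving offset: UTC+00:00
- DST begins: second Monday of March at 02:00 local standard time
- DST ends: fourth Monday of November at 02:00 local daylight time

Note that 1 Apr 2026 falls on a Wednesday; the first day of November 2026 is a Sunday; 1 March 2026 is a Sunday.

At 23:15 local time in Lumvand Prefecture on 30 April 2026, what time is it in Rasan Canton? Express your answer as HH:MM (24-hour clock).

18:15

1 April 2026 is a Wednesday, so the first Sunday is April 5 and the fourth is April 26.
1 November 2026 is a Sunday, so the first Saturday is November 7 and the third is November 21.
30 April 2026 falls between 26 April and 21 November, so daylight saving is in effect and Lumvand Prefecture is at UTC+05:00.
23:15 Lumvand Prefecture − 5h = 18:15 UTC.
1 March 2026 is a Sunday, so the first Monday is March 2 and the second is March 9.
1 November 2026 is a Sunday, so the first Monday is November 2 and the fourth is November 23.
At the standard offset (UTC−01:00), 18:15 UTC − 1h = 17:15 Rasan Canton standard time.
The standard-time date in Rasan Canton, 30 April 2026, lies within the daylight-saving period (9 March – 23 November), so Rasan Canton is on daylight time, UTC+00:00.
18:15 UTC + 0h = 18:15 Rasan Canton.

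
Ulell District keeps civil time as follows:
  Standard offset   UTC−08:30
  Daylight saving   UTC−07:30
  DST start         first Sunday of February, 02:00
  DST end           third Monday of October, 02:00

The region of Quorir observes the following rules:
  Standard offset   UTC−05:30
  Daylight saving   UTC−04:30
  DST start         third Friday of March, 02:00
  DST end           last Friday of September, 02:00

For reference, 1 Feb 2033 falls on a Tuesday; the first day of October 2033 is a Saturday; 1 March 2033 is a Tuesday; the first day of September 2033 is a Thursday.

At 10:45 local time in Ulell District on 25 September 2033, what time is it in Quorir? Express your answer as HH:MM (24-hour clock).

13:45

1 February 2033 is a Tuesday, so the first Sunday is February 6.
1 October 2033 is a Saturday, so the first Monday is October 3 and the third is October 17.
Daylight saving runs 6 February – 17 October; 25 September 2033 is inside that window, so Ulell District is at UTC−07:30.
10:45 Ulell District + 7h30m = 18:15 UTC.
1 March 2033 is a Tuesday, so the first Friday is March 4 and the third is March 18.
1 September 2033 is a Thursday, so Fridays fall on 2, 9, 16, 23, 30; the last is September 30.
At the standard offset (UTC−05:30), 18:15 UTC − 5h30m = 12:45 Quorir standard time.
The standard-time date in Quorir, 25 September 2033, falls between 18 March and 30 September, so daylight saving is in effect and Quorir is at UTC−04:30.
18:15 UTC − 4h30m = 13:45 Quorir.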